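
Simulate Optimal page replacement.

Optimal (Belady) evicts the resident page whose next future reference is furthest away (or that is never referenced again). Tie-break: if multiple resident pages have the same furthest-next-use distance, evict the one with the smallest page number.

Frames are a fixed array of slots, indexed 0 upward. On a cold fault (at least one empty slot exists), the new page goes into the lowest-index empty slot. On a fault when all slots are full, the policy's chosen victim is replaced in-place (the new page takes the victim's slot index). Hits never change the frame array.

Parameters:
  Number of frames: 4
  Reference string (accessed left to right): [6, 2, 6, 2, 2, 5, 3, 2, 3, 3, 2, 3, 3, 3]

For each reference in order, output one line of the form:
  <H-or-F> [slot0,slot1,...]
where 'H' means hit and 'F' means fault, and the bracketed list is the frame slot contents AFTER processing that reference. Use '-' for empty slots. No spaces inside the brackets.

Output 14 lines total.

F [6,-,-,-]
F [6,2,-,-]
H [6,2,-,-]
H [6,2,-,-]
H [6,2,-,-]
F [6,2,5,-]
F [6,2,5,3]
H [6,2,5,3]
H [6,2,5,3]
H [6,2,5,3]
H [6,2,5,3]
H [6,2,5,3]
H [6,2,5,3]
H [6,2,5,3]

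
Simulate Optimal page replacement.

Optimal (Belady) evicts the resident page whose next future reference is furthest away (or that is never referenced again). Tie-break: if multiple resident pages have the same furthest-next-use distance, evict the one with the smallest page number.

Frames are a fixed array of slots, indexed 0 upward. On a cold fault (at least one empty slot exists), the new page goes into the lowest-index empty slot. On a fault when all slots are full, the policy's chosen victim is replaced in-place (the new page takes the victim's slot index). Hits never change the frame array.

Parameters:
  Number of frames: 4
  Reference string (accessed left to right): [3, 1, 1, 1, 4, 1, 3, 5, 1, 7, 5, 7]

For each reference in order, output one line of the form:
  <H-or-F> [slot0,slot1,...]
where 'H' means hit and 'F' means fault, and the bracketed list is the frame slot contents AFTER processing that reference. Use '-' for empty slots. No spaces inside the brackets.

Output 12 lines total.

F [3,-,-,-]
F [3,1,-,-]
H [3,1,-,-]
H [3,1,-,-]
F [3,1,4,-]
H [3,1,4,-]
H [3,1,4,-]
F [3,1,4,5]
H [3,1,4,5]
F [3,7,4,5]
H [3,7,4,5]
H [3,7,4,5]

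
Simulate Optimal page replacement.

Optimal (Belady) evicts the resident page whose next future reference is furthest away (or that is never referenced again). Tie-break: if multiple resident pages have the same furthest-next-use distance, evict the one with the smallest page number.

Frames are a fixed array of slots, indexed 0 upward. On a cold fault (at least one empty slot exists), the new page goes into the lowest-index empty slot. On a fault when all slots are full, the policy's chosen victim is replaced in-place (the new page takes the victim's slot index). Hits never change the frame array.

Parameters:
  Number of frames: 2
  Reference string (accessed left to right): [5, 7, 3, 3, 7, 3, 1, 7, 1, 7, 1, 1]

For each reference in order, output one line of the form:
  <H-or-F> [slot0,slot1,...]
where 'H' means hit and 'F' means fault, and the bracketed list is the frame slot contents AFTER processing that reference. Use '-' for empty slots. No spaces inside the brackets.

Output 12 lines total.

F [5,-]
F [5,7]
F [3,7]
H [3,7]
H [3,7]
H [3,7]
F [1,7]
H [1,7]
H [1,7]
H [1,7]
H [1,7]
H [1,7]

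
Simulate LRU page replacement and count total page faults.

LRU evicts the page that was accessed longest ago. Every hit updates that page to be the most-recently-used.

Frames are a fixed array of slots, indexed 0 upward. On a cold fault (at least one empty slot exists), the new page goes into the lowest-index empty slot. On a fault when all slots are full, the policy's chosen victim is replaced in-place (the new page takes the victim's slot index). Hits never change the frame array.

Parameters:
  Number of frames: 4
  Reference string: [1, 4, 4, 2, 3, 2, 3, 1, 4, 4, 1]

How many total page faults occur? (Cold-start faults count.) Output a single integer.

Step 0: ref 1 → FAULT, frames=[1,-,-,-]
Step 1: ref 4 → FAULT, frames=[1,4,-,-]
Step 2: ref 4 → HIT, frames=[1,4,-,-]
Step 3: ref 2 → FAULT, frames=[1,4,2,-]
Step 4: ref 3 → FAULT, frames=[1,4,2,3]
Step 5: ref 2 → HIT, frames=[1,4,2,3]
Step 6: ref 3 → HIT, frames=[1,4,2,3]
Step 7: ref 1 → HIT, frames=[1,4,2,3]
Step 8: ref 4 → HIT, frames=[1,4,2,3]
Step 9: ref 4 → HIT, frames=[1,4,2,3]
Step 10: ref 1 → HIT, frames=[1,4,2,3]
Total faults: 4

Answer: 4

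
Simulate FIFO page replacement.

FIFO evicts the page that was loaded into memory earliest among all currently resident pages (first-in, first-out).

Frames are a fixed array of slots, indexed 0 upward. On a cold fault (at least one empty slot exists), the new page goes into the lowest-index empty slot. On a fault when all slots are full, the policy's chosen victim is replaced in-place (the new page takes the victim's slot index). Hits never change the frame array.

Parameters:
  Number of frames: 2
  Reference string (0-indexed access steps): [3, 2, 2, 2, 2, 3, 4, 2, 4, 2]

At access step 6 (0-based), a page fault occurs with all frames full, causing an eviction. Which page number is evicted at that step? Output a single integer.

Answer: 3

Derivation:
Step 0: ref 3 -> FAULT, frames=[3,-]
Step 1: ref 2 -> FAULT, frames=[3,2]
Step 2: ref 2 -> HIT, frames=[3,2]
Step 3: ref 2 -> HIT, frames=[3,2]
Step 4: ref 2 -> HIT, frames=[3,2]
Step 5: ref 3 -> HIT, frames=[3,2]
Step 6: ref 4 -> FAULT, evict 3, frames=[4,2]
At step 6: evicted page 3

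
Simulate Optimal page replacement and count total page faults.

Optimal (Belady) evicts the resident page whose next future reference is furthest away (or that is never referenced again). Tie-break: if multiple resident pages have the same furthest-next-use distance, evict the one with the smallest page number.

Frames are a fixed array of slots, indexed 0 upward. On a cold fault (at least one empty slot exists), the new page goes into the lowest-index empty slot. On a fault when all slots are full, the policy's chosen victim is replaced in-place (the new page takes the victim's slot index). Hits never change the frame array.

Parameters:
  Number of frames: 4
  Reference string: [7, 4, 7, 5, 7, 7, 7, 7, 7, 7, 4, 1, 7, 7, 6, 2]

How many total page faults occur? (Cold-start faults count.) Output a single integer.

Step 0: ref 7 → FAULT, frames=[7,-,-,-]
Step 1: ref 4 → FAULT, frames=[7,4,-,-]
Step 2: ref 7 → HIT, frames=[7,4,-,-]
Step 3: ref 5 → FAULT, frames=[7,4,5,-]
Step 4: ref 7 → HIT, frames=[7,4,5,-]
Step 5: ref 7 → HIT, frames=[7,4,5,-]
Step 6: ref 7 → HIT, frames=[7,4,5,-]
Step 7: ref 7 → HIT, frames=[7,4,5,-]
Step 8: ref 7 → HIT, frames=[7,4,5,-]
Step 9: ref 7 → HIT, frames=[7,4,5,-]
Step 10: ref 4 → HIT, frames=[7,4,5,-]
Step 11: ref 1 → FAULT, frames=[7,4,5,1]
Step 12: ref 7 → HIT, frames=[7,4,5,1]
Step 13: ref 7 → HIT, frames=[7,4,5,1]
Step 14: ref 6 → FAULT (evict 1), frames=[7,4,5,6]
Step 15: ref 2 → FAULT (evict 4), frames=[7,2,5,6]
Total faults: 6

Answer: 6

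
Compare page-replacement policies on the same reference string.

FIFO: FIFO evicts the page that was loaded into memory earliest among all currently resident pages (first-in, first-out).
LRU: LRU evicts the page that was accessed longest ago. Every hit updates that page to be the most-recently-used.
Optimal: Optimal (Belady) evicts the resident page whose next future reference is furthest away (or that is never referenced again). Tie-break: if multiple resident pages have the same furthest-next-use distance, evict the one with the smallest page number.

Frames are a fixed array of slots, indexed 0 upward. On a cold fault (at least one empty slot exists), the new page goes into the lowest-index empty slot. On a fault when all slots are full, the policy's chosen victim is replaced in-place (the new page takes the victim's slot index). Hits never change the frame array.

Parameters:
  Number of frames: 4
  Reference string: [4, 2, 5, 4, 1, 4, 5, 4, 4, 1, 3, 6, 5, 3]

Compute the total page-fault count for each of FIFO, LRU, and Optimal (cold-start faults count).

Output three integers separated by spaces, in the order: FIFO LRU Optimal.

Answer: 6 7 6

Derivation:
--- FIFO ---
  step 0: ref 4 -> FAULT, frames=[4,-,-,-] (faults so far: 1)
  step 1: ref 2 -> FAULT, frames=[4,2,-,-] (faults so far: 2)
  step 2: ref 5 -> FAULT, frames=[4,2,5,-] (faults so far: 3)
  step 3: ref 4 -> HIT, frames=[4,2,5,-] (faults so far: 3)
  step 4: ref 1 -> FAULT, frames=[4,2,5,1] (faults so far: 4)
  step 5: ref 4 -> HIT, frames=[4,2,5,1] (faults so far: 4)
  step 6: ref 5 -> HIT, frames=[4,2,5,1] (faults so far: 4)
  step 7: ref 4 -> HIT, frames=[4,2,5,1] (faults so far: 4)
  step 8: ref 4 -> HIT, frames=[4,2,5,1] (faults so far: 4)
  step 9: ref 1 -> HIT, frames=[4,2,5,1] (faults so far: 4)
  step 10: ref 3 -> FAULT, evict 4, frames=[3,2,5,1] (faults so far: 5)
  step 11: ref 6 -> FAULT, evict 2, frames=[3,6,5,1] (faults so far: 6)
  step 12: ref 5 -> HIT, frames=[3,6,5,1] (faults so far: 6)
  step 13: ref 3 -> HIT, frames=[3,6,5,1] (faults so far: 6)
  FIFO total faults: 6
--- LRU ---
  step 0: ref 4 -> FAULT, frames=[4,-,-,-] (faults so far: 1)
  step 1: ref 2 -> FAULT, frames=[4,2,-,-] (faults so far: 2)
  step 2: ref 5 -> FAULT, frames=[4,2,5,-] (faults so far: 3)
  step 3: ref 4 -> HIT, frames=[4,2,5,-] (faults so far: 3)
  step 4: ref 1 -> FAULT, frames=[4,2,5,1] (faults so far: 4)
  step 5: ref 4 -> HIT, frames=[4,2,5,1] (faults so far: 4)
  step 6: ref 5 -> HIT, frames=[4,2,5,1] (faults so far: 4)
  step 7: ref 4 -> HIT, frames=[4,2,5,1] (faults so far: 4)
  step 8: ref 4 -> HIT, frames=[4,2,5,1] (faults so far: 4)
  step 9: ref 1 -> HIT, frames=[4,2,5,1] (faults so far: 4)
  step 10: ref 3 -> FAULT, evict 2, frames=[4,3,5,1] (faults so far: 5)
  step 11: ref 6 -> FAULT, evict 5, frames=[4,3,6,1] (faults so far: 6)
  step 12: ref 5 -> FAULT, evict 4, frames=[5,3,6,1] (faults so far: 7)
  step 13: ref 3 -> HIT, frames=[5,3,6,1] (faults so far: 7)
  LRU total faults: 7
--- Optimal ---
  step 0: ref 4 -> FAULT, frames=[4,-,-,-] (faults so far: 1)
  step 1: ref 2 -> FAULT, frames=[4,2,-,-] (faults so far: 2)
  step 2: ref 5 -> FAULT, frames=[4,2,5,-] (faults so far: 3)
  step 3: ref 4 -> HIT, frames=[4,2,5,-] (faults so far: 3)
  step 4: ref 1 -> FAULT, frames=[4,2,5,1] (faults so far: 4)
  step 5: ref 4 -> HIT, frames=[4,2,5,1] (faults so far: 4)
  step 6: ref 5 -> HIT, frames=[4,2,5,1] (faults so far: 4)
  step 7: ref 4 -> HIT, frames=[4,2,5,1] (faults so far: 4)
  step 8: ref 4 -> HIT, frames=[4,2,5,1] (faults so far: 4)
  step 9: ref 1 -> HIT, frames=[4,2,5,1] (faults so far: 4)
  step 10: ref 3 -> FAULT, evict 1, frames=[4,2,5,3] (faults so far: 5)
  step 11: ref 6 -> FAULT, evict 2, frames=[4,6,5,3] (faults so far: 6)
  step 12: ref 5 -> HIT, frames=[4,6,5,3] (faults so far: 6)
  step 13: ref 3 -> HIT, frames=[4,6,5,3] (faults so far: 6)
  Optimal total faults: 6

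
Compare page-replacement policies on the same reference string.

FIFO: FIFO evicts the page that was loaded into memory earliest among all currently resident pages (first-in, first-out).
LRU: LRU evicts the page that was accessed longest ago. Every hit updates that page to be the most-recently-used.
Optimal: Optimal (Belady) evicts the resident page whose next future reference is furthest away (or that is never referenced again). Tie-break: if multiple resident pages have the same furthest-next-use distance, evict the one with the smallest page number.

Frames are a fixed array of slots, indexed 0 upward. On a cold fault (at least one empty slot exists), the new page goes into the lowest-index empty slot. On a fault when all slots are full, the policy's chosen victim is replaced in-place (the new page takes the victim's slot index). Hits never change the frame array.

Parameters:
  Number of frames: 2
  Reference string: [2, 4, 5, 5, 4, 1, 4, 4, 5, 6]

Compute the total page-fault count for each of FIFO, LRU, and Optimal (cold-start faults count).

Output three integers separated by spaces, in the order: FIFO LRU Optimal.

Answer: 7 6 6

Derivation:
--- FIFO ---
  step 0: ref 2 -> FAULT, frames=[2,-] (faults so far: 1)
  step 1: ref 4 -> FAULT, frames=[2,4] (faults so far: 2)
  step 2: ref 5 -> FAULT, evict 2, frames=[5,4] (faults so far: 3)
  step 3: ref 5 -> HIT, frames=[5,4] (faults so far: 3)
  step 4: ref 4 -> HIT, frames=[5,4] (faults so far: 3)
  step 5: ref 1 -> FAULT, evict 4, frames=[5,1] (faults so far: 4)
  step 6: ref 4 -> FAULT, evict 5, frames=[4,1] (faults so far: 5)
  step 7: ref 4 -> HIT, frames=[4,1] (faults so far: 5)
  step 8: ref 5 -> FAULT, evict 1, frames=[4,5] (faults so far: 6)
  step 9: ref 6 -> FAULT, evict 4, frames=[6,5] (faults so far: 7)
  FIFO total faults: 7
--- LRU ---
  step 0: ref 2 -> FAULT, frames=[2,-] (faults so far: 1)
  step 1: ref 4 -> FAULT, frames=[2,4] (faults so far: 2)
  step 2: ref 5 -> FAULT, evict 2, frames=[5,4] (faults so far: 3)
  step 3: ref 5 -> HIT, frames=[5,4] (faults so far: 3)
  step 4: ref 4 -> HIT, frames=[5,4] (faults so far: 3)
  step 5: ref 1 -> FAULT, evict 5, frames=[1,4] (faults so far: 4)
  step 6: ref 4 -> HIT, frames=[1,4] (faults so far: 4)
  step 7: ref 4 -> HIT, frames=[1,4] (faults so far: 4)
  step 8: ref 5 -> FAULT, evict 1, frames=[5,4] (faults so far: 5)
  step 9: ref 6 -> FAULT, evict 4, frames=[5,6] (faults so far: 6)
  LRU total faults: 6
--- Optimal ---
  step 0: ref 2 -> FAULT, frames=[2,-] (faults so far: 1)
  step 1: ref 4 -> FAULT, frames=[2,4] (faults so far: 2)
  step 2: ref 5 -> FAULT, evict 2, frames=[5,4] (faults so far: 3)
  step 3: ref 5 -> HIT, frames=[5,4] (faults so far: 3)
  step 4: ref 4 -> HIT, frames=[5,4] (faults so far: 3)
  step 5: ref 1 -> FAULT, evict 5, frames=[1,4] (faults so far: 4)
  step 6: ref 4 -> HIT, frames=[1,4] (faults so far: 4)
  step 7: ref 4 -> HIT, frames=[1,4] (faults so far: 4)
  step 8: ref 5 -> FAULT, evict 1, frames=[5,4] (faults so far: 5)
  step 9: ref 6 -> FAULT, evict 4, frames=[5,6] (faults so far: 6)
  Optimal total faults: 6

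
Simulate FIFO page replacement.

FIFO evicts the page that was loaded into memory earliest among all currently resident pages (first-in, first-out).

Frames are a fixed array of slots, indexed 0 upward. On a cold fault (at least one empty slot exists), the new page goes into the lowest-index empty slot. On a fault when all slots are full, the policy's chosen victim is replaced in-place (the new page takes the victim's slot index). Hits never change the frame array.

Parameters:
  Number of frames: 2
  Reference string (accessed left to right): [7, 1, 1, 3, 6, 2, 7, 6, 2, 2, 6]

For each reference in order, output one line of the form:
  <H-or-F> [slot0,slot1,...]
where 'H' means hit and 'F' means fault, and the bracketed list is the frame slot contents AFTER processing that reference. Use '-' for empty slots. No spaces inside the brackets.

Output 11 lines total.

F [7,-]
F [7,1]
H [7,1]
F [3,1]
F [3,6]
F [2,6]
F [2,7]
F [6,7]
F [6,2]
H [6,2]
H [6,2]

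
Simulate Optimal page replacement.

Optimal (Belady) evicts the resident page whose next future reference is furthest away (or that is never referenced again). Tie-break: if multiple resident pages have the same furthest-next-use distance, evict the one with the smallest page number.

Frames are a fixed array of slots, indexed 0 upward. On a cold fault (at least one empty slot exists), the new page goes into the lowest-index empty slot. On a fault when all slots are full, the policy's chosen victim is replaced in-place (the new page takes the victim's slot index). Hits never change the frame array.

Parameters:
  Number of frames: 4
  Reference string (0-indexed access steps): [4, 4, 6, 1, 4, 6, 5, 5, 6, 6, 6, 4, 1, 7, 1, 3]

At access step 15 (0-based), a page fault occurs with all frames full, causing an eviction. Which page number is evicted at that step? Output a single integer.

Step 0: ref 4 -> FAULT, frames=[4,-,-,-]
Step 1: ref 4 -> HIT, frames=[4,-,-,-]
Step 2: ref 6 -> FAULT, frames=[4,6,-,-]
Step 3: ref 1 -> FAULT, frames=[4,6,1,-]
Step 4: ref 4 -> HIT, frames=[4,6,1,-]
Step 5: ref 6 -> HIT, frames=[4,6,1,-]
Step 6: ref 5 -> FAULT, frames=[4,6,1,5]
Step 7: ref 5 -> HIT, frames=[4,6,1,5]
Step 8: ref 6 -> HIT, frames=[4,6,1,5]
Step 9: ref 6 -> HIT, frames=[4,6,1,5]
Step 10: ref 6 -> HIT, frames=[4,6,1,5]
Step 11: ref 4 -> HIT, frames=[4,6,1,5]
Step 12: ref 1 -> HIT, frames=[4,6,1,5]
Step 13: ref 7 -> FAULT, evict 4, frames=[7,6,1,5]
Step 14: ref 1 -> HIT, frames=[7,6,1,5]
Step 15: ref 3 -> FAULT, evict 1, frames=[7,6,3,5]
At step 15: evicted page 1

Answer: 1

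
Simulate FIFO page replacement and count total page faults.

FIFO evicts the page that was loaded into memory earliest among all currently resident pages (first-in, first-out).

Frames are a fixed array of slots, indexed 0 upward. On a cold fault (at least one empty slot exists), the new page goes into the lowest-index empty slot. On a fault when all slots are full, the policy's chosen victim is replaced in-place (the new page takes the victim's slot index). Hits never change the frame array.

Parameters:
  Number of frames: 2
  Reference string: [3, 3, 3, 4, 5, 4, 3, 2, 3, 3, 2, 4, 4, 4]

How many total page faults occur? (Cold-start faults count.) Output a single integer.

Answer: 6

Derivation:
Step 0: ref 3 → FAULT, frames=[3,-]
Step 1: ref 3 → HIT, frames=[3,-]
Step 2: ref 3 → HIT, frames=[3,-]
Step 3: ref 4 → FAULT, frames=[3,4]
Step 4: ref 5 → FAULT (evict 3), frames=[5,4]
Step 5: ref 4 → HIT, frames=[5,4]
Step 6: ref 3 → FAULT (evict 4), frames=[5,3]
Step 7: ref 2 → FAULT (evict 5), frames=[2,3]
Step 8: ref 3 → HIT, frames=[2,3]
Step 9: ref 3 → HIT, frames=[2,3]
Step 10: ref 2 → HIT, frames=[2,3]
Step 11: ref 4 → FAULT (evict 3), frames=[2,4]
Step 12: ref 4 → HIT, frames=[2,4]
Step 13: ref 4 → HIT, frames=[2,4]
Total faults: 6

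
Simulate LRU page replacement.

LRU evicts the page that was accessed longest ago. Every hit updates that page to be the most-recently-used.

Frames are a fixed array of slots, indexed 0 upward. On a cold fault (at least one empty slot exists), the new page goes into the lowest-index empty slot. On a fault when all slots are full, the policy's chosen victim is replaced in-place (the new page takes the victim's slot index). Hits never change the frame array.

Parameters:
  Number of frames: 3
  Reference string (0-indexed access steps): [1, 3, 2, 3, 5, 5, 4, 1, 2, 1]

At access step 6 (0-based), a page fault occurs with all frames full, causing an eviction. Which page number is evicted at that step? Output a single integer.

Answer: 2

Derivation:
Step 0: ref 1 -> FAULT, frames=[1,-,-]
Step 1: ref 3 -> FAULT, frames=[1,3,-]
Step 2: ref 2 -> FAULT, frames=[1,3,2]
Step 3: ref 3 -> HIT, frames=[1,3,2]
Step 4: ref 5 -> FAULT, evict 1, frames=[5,3,2]
Step 5: ref 5 -> HIT, frames=[5,3,2]
Step 6: ref 4 -> FAULT, evict 2, frames=[5,3,4]
At step 6: evicted page 2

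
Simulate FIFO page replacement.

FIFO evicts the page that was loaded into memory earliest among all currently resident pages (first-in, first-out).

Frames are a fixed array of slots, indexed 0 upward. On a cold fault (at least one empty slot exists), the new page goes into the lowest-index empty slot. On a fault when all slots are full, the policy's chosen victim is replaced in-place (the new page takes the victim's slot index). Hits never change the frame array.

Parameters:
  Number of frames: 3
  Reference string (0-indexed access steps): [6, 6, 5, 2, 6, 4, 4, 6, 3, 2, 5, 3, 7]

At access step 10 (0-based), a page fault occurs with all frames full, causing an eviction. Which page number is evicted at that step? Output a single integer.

Step 0: ref 6 -> FAULT, frames=[6,-,-]
Step 1: ref 6 -> HIT, frames=[6,-,-]
Step 2: ref 5 -> FAULT, frames=[6,5,-]
Step 3: ref 2 -> FAULT, frames=[6,5,2]
Step 4: ref 6 -> HIT, frames=[6,5,2]
Step 5: ref 4 -> FAULT, evict 6, frames=[4,5,2]
Step 6: ref 4 -> HIT, frames=[4,5,2]
Step 7: ref 6 -> FAULT, evict 5, frames=[4,6,2]
Step 8: ref 3 -> FAULT, evict 2, frames=[4,6,3]
Step 9: ref 2 -> FAULT, evict 4, frames=[2,6,3]
Step 10: ref 5 -> FAULT, evict 6, frames=[2,5,3]
At step 10: evicted page 6

Answer: 6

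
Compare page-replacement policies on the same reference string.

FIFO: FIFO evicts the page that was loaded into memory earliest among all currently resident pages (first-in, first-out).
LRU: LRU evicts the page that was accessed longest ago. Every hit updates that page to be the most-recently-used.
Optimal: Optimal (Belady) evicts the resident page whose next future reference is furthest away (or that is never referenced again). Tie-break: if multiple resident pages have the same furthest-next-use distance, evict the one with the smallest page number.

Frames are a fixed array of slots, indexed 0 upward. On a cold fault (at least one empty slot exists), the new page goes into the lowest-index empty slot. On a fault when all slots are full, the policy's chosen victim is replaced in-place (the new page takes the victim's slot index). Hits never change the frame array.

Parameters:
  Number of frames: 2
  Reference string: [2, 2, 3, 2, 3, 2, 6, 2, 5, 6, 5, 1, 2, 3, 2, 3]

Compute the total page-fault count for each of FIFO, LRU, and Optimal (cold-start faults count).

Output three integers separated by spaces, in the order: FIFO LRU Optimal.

--- FIFO ---
  step 0: ref 2 -> FAULT, frames=[2,-] (faults so far: 1)
  step 1: ref 2 -> HIT, frames=[2,-] (faults so far: 1)
  step 2: ref 3 -> FAULT, frames=[2,3] (faults so far: 2)
  step 3: ref 2 -> HIT, frames=[2,3] (faults so far: 2)
  step 4: ref 3 -> HIT, frames=[2,3] (faults so far: 2)
  step 5: ref 2 -> HIT, frames=[2,3] (faults so far: 2)
  step 6: ref 6 -> FAULT, evict 2, frames=[6,3] (faults so far: 3)
  step 7: ref 2 -> FAULT, evict 3, frames=[6,2] (faults so far: 4)
  step 8: ref 5 -> FAULT, evict 6, frames=[5,2] (faults so far: 5)
  step 9: ref 6 -> FAULT, evict 2, frames=[5,6] (faults so far: 6)
  step 10: ref 5 -> HIT, frames=[5,6] (faults so far: 6)
  step 11: ref 1 -> FAULT, evict 5, frames=[1,6] (faults so far: 7)
  step 12: ref 2 -> FAULT, evict 6, frames=[1,2] (faults so far: 8)
  step 13: ref 3 -> FAULT, evict 1, frames=[3,2] (faults so far: 9)
  step 14: ref 2 -> HIT, frames=[3,2] (faults so far: 9)
  step 15: ref 3 -> HIT, frames=[3,2] (faults so far: 9)
  FIFO total faults: 9
--- LRU ---
  step 0: ref 2 -> FAULT, frames=[2,-] (faults so far: 1)
  step 1: ref 2 -> HIT, frames=[2,-] (faults so far: 1)
  step 2: ref 3 -> FAULT, frames=[2,3] (faults so far: 2)
  step 3: ref 2 -> HIT, frames=[2,3] (faults so far: 2)
  step 4: ref 3 -> HIT, frames=[2,3] (faults so far: 2)
  step 5: ref 2 -> HIT, frames=[2,3] (faults so far: 2)
  step 6: ref 6 -> FAULT, evict 3, frames=[2,6] (faults so far: 3)
  step 7: ref 2 -> HIT, frames=[2,6] (faults so far: 3)
  step 8: ref 5 -> FAULT, evict 6, frames=[2,5] (faults so far: 4)
  step 9: ref 6 -> FAULT, evict 2, frames=[6,5] (faults so far: 5)
  step 10: ref 5 -> HIT, frames=[6,5] (faults so far: 5)
  step 11: ref 1 -> FAULT, evict 6, frames=[1,5] (faults so far: 6)
  step 12: ref 2 -> FAULT, evict 5, frames=[1,2] (faults so far: 7)
  step 13: ref 3 -> FAULT, evict 1, frames=[3,2] (faults so far: 8)
  step 14: ref 2 -> HIT, frames=[3,2] (faults so far: 8)
  step 15: ref 3 -> HIT, frames=[3,2] (faults so far: 8)
  LRU total faults: 8
--- Optimal ---
  step 0: ref 2 -> FAULT, frames=[2,-] (faults so far: 1)
  step 1: ref 2 -> HIT, frames=[2,-] (faults so far: 1)
  step 2: ref 3 -> FAULT, frames=[2,3] (faults so far: 2)
  step 3: ref 2 -> HIT, frames=[2,3] (faults so far: 2)
  step 4: ref 3 -> HIT, frames=[2,3] (faults so far: 2)
  step 5: ref 2 -> HIT, frames=[2,3] (faults so far: 2)
  step 6: ref 6 -> FAULT, evict 3, frames=[2,6] (faults so far: 3)
  step 7: ref 2 -> HIT, frames=[2,6] (faults so far: 3)
  step 8: ref 5 -> FAULT, evict 2, frames=[5,6] (faults so far: 4)
  step 9: ref 6 -> HIT, frames=[5,6] (faults so far: 4)
  step 10: ref 5 -> HIT, frames=[5,6] (faults so far: 4)
  step 11: ref 1 -> FAULT, evict 5, frames=[1,6] (faults so far: 5)
  step 12: ref 2 -> FAULT, evict 1, frames=[2,6] (faults so far: 6)
  step 13: ref 3 -> FAULT, evict 6, frames=[2,3] (faults so far: 7)
  step 14: ref 2 -> HIT, frames=[2,3] (faults so far: 7)
  step 15: ref 3 -> HIT, frames=[2,3] (faults so far: 7)
  Optimal total faults: 7

Answer: 9 8 7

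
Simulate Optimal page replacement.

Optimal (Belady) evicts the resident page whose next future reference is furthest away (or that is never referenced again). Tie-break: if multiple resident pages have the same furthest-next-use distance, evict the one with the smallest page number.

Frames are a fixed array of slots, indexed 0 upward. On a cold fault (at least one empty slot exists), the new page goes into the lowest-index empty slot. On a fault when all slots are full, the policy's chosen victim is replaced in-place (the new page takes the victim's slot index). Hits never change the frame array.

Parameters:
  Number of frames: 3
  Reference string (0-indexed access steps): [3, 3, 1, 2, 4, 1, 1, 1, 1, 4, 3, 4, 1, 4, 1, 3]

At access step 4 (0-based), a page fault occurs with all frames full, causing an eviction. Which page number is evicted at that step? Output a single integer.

Step 0: ref 3 -> FAULT, frames=[3,-,-]
Step 1: ref 3 -> HIT, frames=[3,-,-]
Step 2: ref 1 -> FAULT, frames=[3,1,-]
Step 3: ref 2 -> FAULT, frames=[3,1,2]
Step 4: ref 4 -> FAULT, evict 2, frames=[3,1,4]
At step 4: evicted page 2

Answer: 2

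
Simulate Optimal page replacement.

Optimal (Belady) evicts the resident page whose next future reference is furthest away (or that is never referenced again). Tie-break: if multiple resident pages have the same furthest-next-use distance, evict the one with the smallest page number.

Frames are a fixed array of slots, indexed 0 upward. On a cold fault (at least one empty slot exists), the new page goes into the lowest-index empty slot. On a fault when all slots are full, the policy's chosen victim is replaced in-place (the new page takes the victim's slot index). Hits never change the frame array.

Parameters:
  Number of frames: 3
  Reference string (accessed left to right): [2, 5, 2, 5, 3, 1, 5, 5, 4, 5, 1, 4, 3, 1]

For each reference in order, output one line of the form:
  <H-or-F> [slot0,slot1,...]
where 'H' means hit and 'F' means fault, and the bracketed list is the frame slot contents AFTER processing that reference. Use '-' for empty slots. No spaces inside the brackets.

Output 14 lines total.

F [2,-,-]
F [2,5,-]
H [2,5,-]
H [2,5,-]
F [2,5,3]
F [1,5,3]
H [1,5,3]
H [1,5,3]
F [1,5,4]
H [1,5,4]
H [1,5,4]
H [1,5,4]
F [1,5,3]
H [1,5,3]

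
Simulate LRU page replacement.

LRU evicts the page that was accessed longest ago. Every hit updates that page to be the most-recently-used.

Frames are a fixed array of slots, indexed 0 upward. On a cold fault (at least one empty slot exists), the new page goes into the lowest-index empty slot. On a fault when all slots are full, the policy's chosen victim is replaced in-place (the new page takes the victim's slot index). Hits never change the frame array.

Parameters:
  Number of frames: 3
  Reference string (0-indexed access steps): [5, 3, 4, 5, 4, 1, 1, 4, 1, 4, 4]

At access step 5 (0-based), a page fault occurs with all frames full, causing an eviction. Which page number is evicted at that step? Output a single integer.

Answer: 3

Derivation:
Step 0: ref 5 -> FAULT, frames=[5,-,-]
Step 1: ref 3 -> FAULT, frames=[5,3,-]
Step 2: ref 4 -> FAULT, frames=[5,3,4]
Step 3: ref 5 -> HIT, frames=[5,3,4]
Step 4: ref 4 -> HIT, frames=[5,3,4]
Step 5: ref 1 -> FAULT, evict 3, frames=[5,1,4]
At step 5: evicted page 3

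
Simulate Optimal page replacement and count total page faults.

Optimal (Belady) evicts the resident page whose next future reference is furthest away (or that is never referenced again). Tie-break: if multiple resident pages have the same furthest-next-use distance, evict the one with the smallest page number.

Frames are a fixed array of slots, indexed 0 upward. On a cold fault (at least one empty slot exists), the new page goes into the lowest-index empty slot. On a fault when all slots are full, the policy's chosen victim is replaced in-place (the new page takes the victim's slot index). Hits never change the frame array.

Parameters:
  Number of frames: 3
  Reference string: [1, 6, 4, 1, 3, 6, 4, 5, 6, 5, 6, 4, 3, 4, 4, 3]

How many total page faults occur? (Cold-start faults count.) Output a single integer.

Answer: 6

Derivation:
Step 0: ref 1 → FAULT, frames=[1,-,-]
Step 1: ref 6 → FAULT, frames=[1,6,-]
Step 2: ref 4 → FAULT, frames=[1,6,4]
Step 3: ref 1 → HIT, frames=[1,6,4]
Step 4: ref 3 → FAULT (evict 1), frames=[3,6,4]
Step 5: ref 6 → HIT, frames=[3,6,4]
Step 6: ref 4 → HIT, frames=[3,6,4]
Step 7: ref 5 → FAULT (evict 3), frames=[5,6,4]
Step 8: ref 6 → HIT, frames=[5,6,4]
Step 9: ref 5 → HIT, frames=[5,6,4]
Step 10: ref 6 → HIT, frames=[5,6,4]
Step 11: ref 4 → HIT, frames=[5,6,4]
Step 12: ref 3 → FAULT (evict 5), frames=[3,6,4]
Step 13: ref 4 → HIT, frames=[3,6,4]
Step 14: ref 4 → HIT, frames=[3,6,4]
Step 15: ref 3 → HIT, frames=[3,6,4]
Total faults: 6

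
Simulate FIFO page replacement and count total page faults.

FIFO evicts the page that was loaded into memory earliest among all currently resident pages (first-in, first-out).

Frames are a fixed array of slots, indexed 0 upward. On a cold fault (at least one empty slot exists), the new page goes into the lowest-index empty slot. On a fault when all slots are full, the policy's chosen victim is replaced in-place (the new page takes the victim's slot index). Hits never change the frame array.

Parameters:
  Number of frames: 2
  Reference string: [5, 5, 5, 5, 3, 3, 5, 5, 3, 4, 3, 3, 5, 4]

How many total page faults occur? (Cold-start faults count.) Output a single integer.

Step 0: ref 5 → FAULT, frames=[5,-]
Step 1: ref 5 → HIT, frames=[5,-]
Step 2: ref 5 → HIT, frames=[5,-]
Step 3: ref 5 → HIT, frames=[5,-]
Step 4: ref 3 → FAULT, frames=[5,3]
Step 5: ref 3 → HIT, frames=[5,3]
Step 6: ref 5 → HIT, frames=[5,3]
Step 7: ref 5 → HIT, frames=[5,3]
Step 8: ref 3 → HIT, frames=[5,3]
Step 9: ref 4 → FAULT (evict 5), frames=[4,3]
Step 10: ref 3 → HIT, frames=[4,3]
Step 11: ref 3 → HIT, frames=[4,3]
Step 12: ref 5 → FAULT (evict 3), frames=[4,5]
Step 13: ref 4 → HIT, frames=[4,5]
Total faults: 4

Answer: 4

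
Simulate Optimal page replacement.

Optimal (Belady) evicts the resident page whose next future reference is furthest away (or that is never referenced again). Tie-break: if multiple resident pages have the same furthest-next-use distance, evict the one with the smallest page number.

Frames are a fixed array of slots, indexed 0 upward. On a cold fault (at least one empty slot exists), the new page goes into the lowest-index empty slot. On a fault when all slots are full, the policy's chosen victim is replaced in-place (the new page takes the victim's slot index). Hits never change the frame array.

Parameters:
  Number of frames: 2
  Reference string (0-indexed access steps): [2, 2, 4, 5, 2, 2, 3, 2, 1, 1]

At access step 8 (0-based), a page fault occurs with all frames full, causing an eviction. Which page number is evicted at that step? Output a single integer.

Answer: 2

Derivation:
Step 0: ref 2 -> FAULT, frames=[2,-]
Step 1: ref 2 -> HIT, frames=[2,-]
Step 2: ref 4 -> FAULT, frames=[2,4]
Step 3: ref 5 -> FAULT, evict 4, frames=[2,5]
Step 4: ref 2 -> HIT, frames=[2,5]
Step 5: ref 2 -> HIT, frames=[2,5]
Step 6: ref 3 -> FAULT, evict 5, frames=[2,3]
Step 7: ref 2 -> HIT, frames=[2,3]
Step 8: ref 1 -> FAULT, evict 2, frames=[1,3]
At step 8: evicted page 2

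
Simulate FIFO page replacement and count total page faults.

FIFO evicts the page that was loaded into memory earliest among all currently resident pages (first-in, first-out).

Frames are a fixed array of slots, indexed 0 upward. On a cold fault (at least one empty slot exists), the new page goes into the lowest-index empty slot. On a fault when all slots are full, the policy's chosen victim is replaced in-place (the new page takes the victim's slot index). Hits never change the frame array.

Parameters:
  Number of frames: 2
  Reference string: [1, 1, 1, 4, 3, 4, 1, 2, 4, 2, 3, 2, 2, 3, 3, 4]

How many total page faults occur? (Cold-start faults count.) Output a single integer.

Step 0: ref 1 → FAULT, frames=[1,-]
Step 1: ref 1 → HIT, frames=[1,-]
Step 2: ref 1 → HIT, frames=[1,-]
Step 3: ref 4 → FAULT, frames=[1,4]
Step 4: ref 3 → FAULT (evict 1), frames=[3,4]
Step 5: ref 4 → HIT, frames=[3,4]
Step 6: ref 1 → FAULT (evict 4), frames=[3,1]
Step 7: ref 2 → FAULT (evict 3), frames=[2,1]
Step 8: ref 4 → FAULT (evict 1), frames=[2,4]
Step 9: ref 2 → HIT, frames=[2,4]
Step 10: ref 3 → FAULT (evict 2), frames=[3,4]
Step 11: ref 2 → FAULT (evict 4), frames=[3,2]
Step 12: ref 2 → HIT, frames=[3,2]
Step 13: ref 3 → HIT, frames=[3,2]
Step 14: ref 3 → HIT, frames=[3,2]
Step 15: ref 4 → FAULT (evict 3), frames=[4,2]
Total faults: 9

Answer: 9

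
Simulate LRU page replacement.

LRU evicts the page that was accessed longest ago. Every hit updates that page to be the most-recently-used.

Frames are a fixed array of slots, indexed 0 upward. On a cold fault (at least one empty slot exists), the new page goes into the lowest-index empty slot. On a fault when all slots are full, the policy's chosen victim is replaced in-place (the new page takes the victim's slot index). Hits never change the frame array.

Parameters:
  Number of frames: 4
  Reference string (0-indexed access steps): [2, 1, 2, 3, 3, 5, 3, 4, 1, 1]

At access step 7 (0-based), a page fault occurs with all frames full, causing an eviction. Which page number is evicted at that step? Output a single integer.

Answer: 1

Derivation:
Step 0: ref 2 -> FAULT, frames=[2,-,-,-]
Step 1: ref 1 -> FAULT, frames=[2,1,-,-]
Step 2: ref 2 -> HIT, frames=[2,1,-,-]
Step 3: ref 3 -> FAULT, frames=[2,1,3,-]
Step 4: ref 3 -> HIT, frames=[2,1,3,-]
Step 5: ref 5 -> FAULT, frames=[2,1,3,5]
Step 6: ref 3 -> HIT, frames=[2,1,3,5]
Step 7: ref 4 -> FAULT, evict 1, frames=[2,4,3,5]
At step 7: evicted page 1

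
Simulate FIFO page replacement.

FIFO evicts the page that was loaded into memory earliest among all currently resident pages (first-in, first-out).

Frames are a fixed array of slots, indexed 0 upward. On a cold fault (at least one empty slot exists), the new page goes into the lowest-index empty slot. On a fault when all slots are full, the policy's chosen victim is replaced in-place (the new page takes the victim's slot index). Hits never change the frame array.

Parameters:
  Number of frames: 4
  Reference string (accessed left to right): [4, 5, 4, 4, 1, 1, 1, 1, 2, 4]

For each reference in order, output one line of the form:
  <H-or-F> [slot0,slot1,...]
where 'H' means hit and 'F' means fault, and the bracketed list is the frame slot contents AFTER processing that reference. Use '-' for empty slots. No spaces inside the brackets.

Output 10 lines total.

F [4,-,-,-]
F [4,5,-,-]
H [4,5,-,-]
H [4,5,-,-]
F [4,5,1,-]
H [4,5,1,-]
H [4,5,1,-]
H [4,5,1,-]
F [4,5,1,2]
H [4,5,1,2]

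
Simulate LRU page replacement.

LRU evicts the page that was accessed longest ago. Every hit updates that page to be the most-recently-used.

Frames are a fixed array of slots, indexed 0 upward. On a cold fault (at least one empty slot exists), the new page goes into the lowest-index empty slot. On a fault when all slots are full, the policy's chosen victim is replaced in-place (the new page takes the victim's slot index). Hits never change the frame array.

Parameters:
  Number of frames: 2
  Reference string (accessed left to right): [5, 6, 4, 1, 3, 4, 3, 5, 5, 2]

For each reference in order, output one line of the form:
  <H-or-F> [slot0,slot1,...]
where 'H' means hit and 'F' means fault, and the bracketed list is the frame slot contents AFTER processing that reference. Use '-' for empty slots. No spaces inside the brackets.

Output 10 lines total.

F [5,-]
F [5,6]
F [4,6]
F [4,1]
F [3,1]
F [3,4]
H [3,4]
F [3,5]
H [3,5]
F [2,5]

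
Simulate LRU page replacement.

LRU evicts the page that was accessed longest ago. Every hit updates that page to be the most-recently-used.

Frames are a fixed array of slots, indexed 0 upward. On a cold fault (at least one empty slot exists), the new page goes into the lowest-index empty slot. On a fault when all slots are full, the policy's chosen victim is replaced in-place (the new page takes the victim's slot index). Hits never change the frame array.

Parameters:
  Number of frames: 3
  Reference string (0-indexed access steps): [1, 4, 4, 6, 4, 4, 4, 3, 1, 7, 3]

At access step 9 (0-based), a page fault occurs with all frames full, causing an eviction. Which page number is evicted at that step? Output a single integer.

Answer: 4

Derivation:
Step 0: ref 1 -> FAULT, frames=[1,-,-]
Step 1: ref 4 -> FAULT, frames=[1,4,-]
Step 2: ref 4 -> HIT, frames=[1,4,-]
Step 3: ref 6 -> FAULT, frames=[1,4,6]
Step 4: ref 4 -> HIT, frames=[1,4,6]
Step 5: ref 4 -> HIT, frames=[1,4,6]
Step 6: ref 4 -> HIT, frames=[1,4,6]
Step 7: ref 3 -> FAULT, evict 1, frames=[3,4,6]
Step 8: ref 1 -> FAULT, evict 6, frames=[3,4,1]
Step 9: ref 7 -> FAULT, evict 4, frames=[3,7,1]
At step 9: evicted page 4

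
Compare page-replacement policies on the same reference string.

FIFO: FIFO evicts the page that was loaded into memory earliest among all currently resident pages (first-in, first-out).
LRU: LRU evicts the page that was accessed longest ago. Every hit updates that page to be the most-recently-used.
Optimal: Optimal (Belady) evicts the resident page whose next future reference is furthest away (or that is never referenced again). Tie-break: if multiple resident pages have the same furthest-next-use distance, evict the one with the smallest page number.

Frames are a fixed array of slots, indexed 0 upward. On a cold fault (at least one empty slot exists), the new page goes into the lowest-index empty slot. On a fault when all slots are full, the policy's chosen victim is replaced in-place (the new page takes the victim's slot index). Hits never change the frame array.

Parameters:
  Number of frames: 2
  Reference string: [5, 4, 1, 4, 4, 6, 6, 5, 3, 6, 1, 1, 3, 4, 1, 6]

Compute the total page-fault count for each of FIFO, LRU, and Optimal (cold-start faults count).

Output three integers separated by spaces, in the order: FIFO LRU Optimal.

Answer: 12 12 9

Derivation:
--- FIFO ---
  step 0: ref 5 -> FAULT, frames=[5,-] (faults so far: 1)
  step 1: ref 4 -> FAULT, frames=[5,4] (faults so far: 2)
  step 2: ref 1 -> FAULT, evict 5, frames=[1,4] (faults so far: 3)
  step 3: ref 4 -> HIT, frames=[1,4] (faults so far: 3)
  step 4: ref 4 -> HIT, frames=[1,4] (faults so far: 3)
  step 5: ref 6 -> FAULT, evict 4, frames=[1,6] (faults so far: 4)
  step 6: ref 6 -> HIT, frames=[1,6] (faults so far: 4)
  step 7: ref 5 -> FAULT, evict 1, frames=[5,6] (faults so far: 5)
  step 8: ref 3 -> FAULT, evict 6, frames=[5,3] (faults so far: 6)
  step 9: ref 6 -> FAULT, evict 5, frames=[6,3] (faults so far: 7)
  step 10: ref 1 -> FAULT, evict 3, frames=[6,1] (faults so far: 8)
  step 11: ref 1 -> HIT, frames=[6,1] (faults so far: 8)
  step 12: ref 3 -> FAULT, evict 6, frames=[3,1] (faults so far: 9)
  step 13: ref 4 -> FAULT, evict 1, frames=[3,4] (faults so far: 10)
  step 14: ref 1 -> FAULT, evict 3, frames=[1,4] (faults so far: 11)
  step 15: ref 6 -> FAULT, evict 4, frames=[1,6] (faults so far: 12)
  FIFO total faults: 12
--- LRU ---
  step 0: ref 5 -> FAULT, frames=[5,-] (faults so far: 1)
  step 1: ref 4 -> FAULT, frames=[5,4] (faults so far: 2)
  step 2: ref 1 -> FAULT, evict 5, frames=[1,4] (faults so far: 3)
  step 3: ref 4 -> HIT, frames=[1,4] (faults so far: 3)
  step 4: ref 4 -> HIT, frames=[1,4] (faults so far: 3)
  step 5: ref 6 -> FAULT, evict 1, frames=[6,4] (faults so far: 4)
  step 6: ref 6 -> HIT, frames=[6,4] (faults so far: 4)
  step 7: ref 5 -> FAULT, evict 4, frames=[6,5] (faults so far: 5)
  step 8: ref 3 -> FAULT, evict 6, frames=[3,5] (faults so far: 6)
  step 9: ref 6 -> FAULT, evict 5, frames=[3,6] (faults so far: 7)
  step 10: ref 1 -> FAULT, evict 3, frames=[1,6] (faults so far: 8)
  step 11: ref 1 -> HIT, frames=[1,6] (faults so far: 8)
  step 12: ref 3 -> FAULT, evict 6, frames=[1,3] (faults so far: 9)
  step 13: ref 4 -> FAULT, evict 1, frames=[4,3] (faults so far: 10)
  step 14: ref 1 -> FAULT, evict 3, frames=[4,1] (faults so far: 11)
  step 15: ref 6 -> FAULT, evict 4, frames=[6,1] (faults so far: 12)
  LRU total faults: 12
--- Optimal ---
  step 0: ref 5 -> FAULT, frames=[5,-] (faults so far: 1)
  step 1: ref 4 -> FAULT, frames=[5,4] (faults so far: 2)
  step 2: ref 1 -> FAULT, evict 5, frames=[1,4] (faults so far: 3)
  step 3: ref 4 -> HIT, frames=[1,4] (faults so far: 3)
  step 4: ref 4 -> HIT, frames=[1,4] (faults so far: 3)
  step 5: ref 6 -> FAULT, evict 4, frames=[1,6] (faults so far: 4)
  step 6: ref 6 -> HIT, frames=[1,6] (faults so far: 4)
  step 7: ref 5 -> FAULT, evict 1, frames=[5,6] (faults so far: 5)
  step 8: ref 3 -> FAULT, evict 5, frames=[3,6] (faults so far: 6)
  step 9: ref 6 -> HIT, frames=[3,6] (faults so far: 6)
  step 10: ref 1 -> FAULT, evict 6, frames=[3,1] (faults so far: 7)
  step 11: ref 1 -> HIT, frames=[3,1] (faults so far: 7)
  step 12: ref 3 -> HIT, frames=[3,1] (faults so far: 7)
  step 13: ref 4 -> FAULT, evict 3, frames=[4,1] (faults so far: 8)
  step 14: ref 1 -> HIT, frames=[4,1] (faults so far: 8)
  step 15: ref 6 -> FAULT, evict 1, frames=[4,6] (faults so far: 9)
  Optimal total faults: 9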